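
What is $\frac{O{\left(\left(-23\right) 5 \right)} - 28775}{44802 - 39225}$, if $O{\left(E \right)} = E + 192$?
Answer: $- \frac{9566}{1859} \approx -5.1458$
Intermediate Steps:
$O{\left(E \right)} = 192 + E$
$\frac{O{\left(\left(-23\right) 5 \right)} - 28775}{44802 - 39225} = \frac{\left(192 - 115\right) - 28775}{44802 - 39225} = \frac{\left(192 - 115\right) - 28775}{5577} = \left(77 - 28775\right) \frac{1}{5577} = \left(-28698\right) \frac{1}{5577} = - \frac{9566}{1859}$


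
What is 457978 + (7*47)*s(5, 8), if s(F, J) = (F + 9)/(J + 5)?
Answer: 5958320/13 ≈ 4.5833e+5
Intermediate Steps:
s(F, J) = (9 + F)/(5 + J)
457978 + (7*47)*s(5, 8) = 457978 + (7*47)*((9 + 5)/(5 + 8)) = 457978 + 329*(14/13) = 457978 + 4606/13 = 5958320/13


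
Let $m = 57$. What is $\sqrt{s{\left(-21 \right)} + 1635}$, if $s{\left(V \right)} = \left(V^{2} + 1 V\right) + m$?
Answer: $8 \sqrt{33} \approx 45.956$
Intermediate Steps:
$s{\left(V \right)} = 57 + V + V^{2}$ ($s{\left(V \right)} = \left(V^{2} + 1 V\right) + 57 = \left(V^{2} + V\right) + 57 = \left(V + V^{2}\right) + 57 = 57 + V + V^{2}$)
$\sqrt{s{\left(-21 \right)} + 1635} = \sqrt{\left(57 - 21 + \left(-21\right)^{2}\right) + 1635} = \sqrt{\left(57 - 21 + 441\right) + 1635} = \sqrt{477 + 1635} = \sqrt{2112} = 8 \sqrt{33}$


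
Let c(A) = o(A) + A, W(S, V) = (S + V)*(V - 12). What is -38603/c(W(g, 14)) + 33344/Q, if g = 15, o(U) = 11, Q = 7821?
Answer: -99871109/179883 ≈ -555.20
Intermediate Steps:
W(S, V) = (-12 + V)*(S + V) (W(S, V) = (S + V)*(-12 + V) = (-12 + V)*(S + V))
c(A) = 11 + A
-38603/c(W(g, 14)) + 33344/Q = -38603/(11 + (14**2 - 12*15 - 12*14 + 15*14)) + 33344/7821 = -38603/(11 + (196 - 180 - 168 + 210)) + 33344*(1/7821) = -38603/(11 + 58) + 33344/7821 = -38603/69 + 33344/7821 = -99871109/179883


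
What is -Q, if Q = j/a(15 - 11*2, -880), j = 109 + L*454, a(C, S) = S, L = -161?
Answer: -1327/16 ≈ -82.938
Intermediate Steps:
j = -72985 (j = 109 - 161*454 = 109 - 73094 = -72985)
Q = 1327/16 (Q = -72985/(-880) = -72985*(-1/880) = 1327/16 ≈ 82.938)
-Q = -1*1327/16 = -1327/16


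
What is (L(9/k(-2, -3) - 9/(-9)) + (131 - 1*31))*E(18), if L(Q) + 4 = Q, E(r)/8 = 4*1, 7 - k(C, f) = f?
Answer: 15664/5 ≈ 3132.8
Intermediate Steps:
k(C, f) = 7 - f
E(r) = 32 (E(r) = 8*(4*1) = 8*4 = 32)
L(Q) = -4 + Q
(L(9/k(-2, -3) - 9/(-9)) + (131 - 1*31))*E(18) = ((-4 + (9/(7 - 1*(-3)) - 9/(-9))) + (131 - 1*31))*32 = ((-4 + (9/(7 + 3) - 9*(-⅑))) + (131 - 31))*32 = ((-4 + (9/10 + 1)) + 100)*32 = ((-4 + 19/10) + 100)*32 = (-21/10 + 100)*32 = (979/10)*32 = 15664/5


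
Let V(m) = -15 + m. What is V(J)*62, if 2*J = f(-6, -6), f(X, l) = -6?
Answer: -1116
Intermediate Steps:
J = -3 (J = (½)*(-6) = -3)
V(J)*62 = (-15 - 3)*62 = -18*62 = -1116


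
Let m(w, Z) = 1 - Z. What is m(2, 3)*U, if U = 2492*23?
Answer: -114632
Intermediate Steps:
U = 57316
m(2, 3)*U = (1 - 1*3)*57316 = (1 - 3)*57316 = -2*57316 = -114632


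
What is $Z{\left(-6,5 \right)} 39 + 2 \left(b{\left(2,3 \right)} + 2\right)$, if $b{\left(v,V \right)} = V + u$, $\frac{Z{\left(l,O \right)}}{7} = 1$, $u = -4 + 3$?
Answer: $281$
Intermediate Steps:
$u = -1$
$Z{\left(l,O \right)} = 7$ ($Z{\left(l,O \right)} = 7 \cdot 1 = 7$)
$b{\left(v,V \right)} = -1 + V$ ($b{\left(v,V \right)} = V - 1 = -1 + V$)
$Z{\left(-6,5 \right)} 39 + 2 \left(b{\left(2,3 \right)} + 2\right) = 7 \cdot 39 + 2 \left(\left(-1 + 3\right) + 2\right) = 273 + 2 \left(2 + 2\right) = 273 + 2 \cdot 4 = 273 + 8 = 281$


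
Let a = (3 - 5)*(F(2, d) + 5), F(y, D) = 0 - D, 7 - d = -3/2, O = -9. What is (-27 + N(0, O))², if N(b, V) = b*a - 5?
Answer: 1024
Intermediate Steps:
d = 17/2 (d = 7 - (-3)/2 = 7 - 1*(-3/2) = 7 + 3/2 = 17/2 ≈ 8.5000)
F(y, D) = -D
a = 7 (a = (3 - 5)*(-1*17/2 + 5) = -2*(-17/2 + 5) = -2*(-7/2) = 7)
N(b, V) = -5 + 7*b (N(b, V) = b*7 - 5 = 7*b - 5 = -5 + 7*b)
(-27 + N(0, O))² = (-27 + (-5 + 7*0))² = (-27 + (-5 + 0))² = (-27 - 5)² = (-32)² = 1024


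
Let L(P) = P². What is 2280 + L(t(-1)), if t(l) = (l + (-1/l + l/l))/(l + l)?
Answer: 9121/4 ≈ 2280.3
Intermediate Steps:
t(l) = (1 + l - 1/l)/(2*l) (t(l) = (l + (-1/l + 1))/((2*l)) = (l + (1 - 1/l))*(1/(2*l)) = (1 + l - 1/l)*(1/(2*l)) = (1 + l - 1/l)/(2*l))
2280 + L(t(-1)) = 2280 + ((½)*(-1 - 1 + (-1)²)/(-1)²)² = 2280 + ((½)*1*(-1 - 1 + 1))² = 2280 + ((½)*1*(-1))² = 2280 + (-½)² = 2280 + ¼ = 9121/4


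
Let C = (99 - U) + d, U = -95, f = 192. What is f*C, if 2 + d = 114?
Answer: 58752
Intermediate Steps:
d = 112 (d = -2 + 114 = 112)
C = 306 (C = (99 - 1*(-95)) + 112 = (99 + 95) + 112 = 194 + 112 = 306)
f*C = 192*306 = 58752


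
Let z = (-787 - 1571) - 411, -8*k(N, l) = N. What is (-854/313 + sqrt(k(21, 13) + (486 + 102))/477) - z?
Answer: 865843/313 + sqrt(9366)/1908 ≈ 2766.3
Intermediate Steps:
k(N, l) = -N/8
z = -2769 (z = -2358 - 411 = -2769)
(-854/313 + sqrt(k(21, 13) + (486 + 102))/477) - z = (-854/313 + sqrt(-1/8*21 + (486 + 102))/477) - 1*(-2769) = (-854*1/313 + sqrt(-21/8 + 588)*(1/477)) + 2769 = (-854/313 + sqrt(4683/8)*(1/477)) + 2769 = (-854/313 + (sqrt(9366)/4)*(1/477)) + 2769 = (-854/313 + sqrt(9366)/1908) + 2769 = 865843/313 + sqrt(9366)/1908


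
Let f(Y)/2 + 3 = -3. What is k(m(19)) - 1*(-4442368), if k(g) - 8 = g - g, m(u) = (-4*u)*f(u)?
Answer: 4442376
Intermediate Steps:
f(Y) = -12 (f(Y) = -6 + 2*(-3) = -6 - 6 = -12)
m(u) = 48*u (m(u) = -4*u*(-12) = 48*u)
k(g) = 8 (k(g) = 8 + (g - g) = 8 + 0 = 8)
k(m(19)) - 1*(-4442368) = 8 - 1*(-4442368) = 8 + 4442368 = 4442376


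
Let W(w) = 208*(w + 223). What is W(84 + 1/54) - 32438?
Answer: 848390/27 ≈ 31422.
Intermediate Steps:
W(w) = 46384 + 208*w (W(w) = 208*(223 + w) = 46384 + 208*w)
W(84 + 1/54) - 32438 = (46384 + 208*(84 + 1/54)) - 32438 = (46384 + 208*(4537/54)) - 32438 = (46384 + 471848/27) - 32438 = 1724216/27 - 32438 = 848390/27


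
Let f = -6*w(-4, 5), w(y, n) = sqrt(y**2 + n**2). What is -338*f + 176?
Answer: 176 + 2028*sqrt(41) ≈ 13162.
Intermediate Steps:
w(y, n) = sqrt(n**2 + y**2)
f = -6*sqrt(41) (f = -6*sqrt(5**2 + (-4)**2) = -6*sqrt(25 + 16) = -6*sqrt(41) ≈ -38.419)
-338*f + 176 = -(-2028)*sqrt(41) + 176 = 2028*sqrt(41) + 176 = 176 + 2028*sqrt(41)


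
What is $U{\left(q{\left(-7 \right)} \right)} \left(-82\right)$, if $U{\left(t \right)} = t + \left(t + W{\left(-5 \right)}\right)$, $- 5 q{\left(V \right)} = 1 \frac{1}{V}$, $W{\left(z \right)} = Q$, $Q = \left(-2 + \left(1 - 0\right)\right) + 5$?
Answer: $- \frac{11644}{35} \approx -332.69$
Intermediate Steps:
$Q = 4$ ($Q = \left(-2 + \left(1 + 0\right)\right) + 5 = \left(-2 + 1\right) + 5 = -1 + 5 = 4$)
$W{\left(z \right)} = 4$
$q{\left(V \right)} = - \frac{1}{5 V}$ ($q{\left(V \right)} = - \frac{1 \frac{1}{V}}{5} = - \frac{1}{5 V}$)
$U{\left(t \right)} = 4 + 2 t$ ($U{\left(t \right)} = t + \left(t + 4\right) = t + \left(4 + t\right) = 4 + 2 t$)
$U{\left(q{\left(-7 \right)} \right)} \left(-82\right) = \left(4 + 2 \left(- \frac{1}{5 \left(-7\right)}\right)\right) \left(-82\right) = \left(4 + 2 \left(\left(- \frac{1}{5}\right) \left(- \frac{1}{7}\right)\right)\right) \left(-82\right) = \left(4 + 2 \cdot \frac{1}{35}\right) \left(-82\right) = \left(4 + \frac{2}{35}\right) \left(-82\right) = \frac{142}{35} \left(-82\right) = - \frac{11644}{35}$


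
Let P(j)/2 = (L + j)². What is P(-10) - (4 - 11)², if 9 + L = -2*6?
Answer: 1873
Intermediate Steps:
L = -21 (L = -9 - 2*6 = -9 - 12 = -21)
P(j) = 2*(-21 + j)²
P(-10) - (4 - 11)² = 2*(-21 - 10)² - (4 - 11)² = 2*(-31)² - 1*(-7)² = 2*961 - 1*49 = 1922 - 49 = 1873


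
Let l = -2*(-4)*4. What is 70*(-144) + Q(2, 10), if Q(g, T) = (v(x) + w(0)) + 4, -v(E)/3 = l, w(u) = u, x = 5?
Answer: -10172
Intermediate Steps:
l = 32 (l = 8*4 = 32)
v(E) = -96 (v(E) = -3*32 = -96)
Q(g, T) = -92 (Q(g, T) = (-96 + 0) + 4 = -96 + 4 = -92)
70*(-144) + Q(2, 10) = 70*(-144) - 92 = -10080 - 92 = -10172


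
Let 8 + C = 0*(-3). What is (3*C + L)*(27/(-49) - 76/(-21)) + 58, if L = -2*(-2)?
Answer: -494/147 ≈ -3.3605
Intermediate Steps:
C = -8 (C = -8 + 0*(-3) = -8 + 0 = -8)
L = 4
(3*C + L)*(27/(-49) - 76/(-21)) + 58 = (3*(-8) + 4)*(27/(-49) - 76/(-21)) + 58 = (-24 + 4)*(27*(-1/49) - 76*(-1/21)) + 58 = -20*(-27/49 + 76/21) + 58 = -20*451/147 + 58 = -9020/147 + 58 = -494/147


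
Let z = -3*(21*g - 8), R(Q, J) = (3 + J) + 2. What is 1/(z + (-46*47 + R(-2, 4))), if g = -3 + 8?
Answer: -1/2444 ≈ -0.00040917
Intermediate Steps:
g = 5
R(Q, J) = 5 + J
z = -291 (z = -3*(21*5 - 8) = -3*(105 - 8) = -3*97 = -291)
1/(z + (-46*47 + R(-2, 4))) = 1/(-291 + (-46*47 + (5 + 4))) = 1/(-291 + (-2162 + 9)) = 1/(-291 - 2153) = 1/(-2444) = -1/2444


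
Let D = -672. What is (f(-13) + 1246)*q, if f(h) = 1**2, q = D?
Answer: -837984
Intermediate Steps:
q = -672
f(h) = 1
(f(-13) + 1246)*q = (1 + 1246)*(-672) = 1247*(-672) = -837984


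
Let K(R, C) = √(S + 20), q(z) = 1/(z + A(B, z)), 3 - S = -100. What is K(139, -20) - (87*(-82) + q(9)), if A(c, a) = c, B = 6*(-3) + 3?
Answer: 42805/6 + √123 ≈ 7145.3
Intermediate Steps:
S = 103 (S = 3 - 1*(-100) = 3 + 100 = 103)
B = -15 (B = -18 + 3 = -15)
q(z) = 1/(-15 + z) (q(z) = 1/(z - 15) = 1/(-15 + z))
K(R, C) = √123 (K(R, C) = √(103 + 20) = √123)
K(139, -20) - (87*(-82) + q(9)) = √123 - (87*(-82) + 1/(-15 + 9)) = √123 - (-7134 + 1/(-6)) = √123 - (-7134 - ⅙) = √123 - 1*(-42805/6) = √123 + 42805/6 = 42805/6 + √123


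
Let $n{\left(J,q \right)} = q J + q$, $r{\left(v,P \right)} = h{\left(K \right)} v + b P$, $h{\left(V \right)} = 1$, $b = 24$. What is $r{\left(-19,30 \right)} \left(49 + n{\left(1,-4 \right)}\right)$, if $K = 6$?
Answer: $28741$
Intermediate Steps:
$r{\left(v,P \right)} = v + 24 P$ ($r{\left(v,P \right)} = 1 v + 24 P = v + 24 P$)
$n{\left(J,q \right)} = q + J q$ ($n{\left(J,q \right)} = J q + q = q + J q$)
$r{\left(-19,30 \right)} \left(49 + n{\left(1,-4 \right)}\right) = \left(-19 + 24 \cdot 30\right) \left(49 - 4 \left(1 + 1\right)\right) = \left(-19 + 720\right) \left(49 - 8\right) = 701 \left(49 - 8\right) = 701 \cdot 41 = 28741$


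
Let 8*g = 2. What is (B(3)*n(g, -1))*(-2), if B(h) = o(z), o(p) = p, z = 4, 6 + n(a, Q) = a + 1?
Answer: 38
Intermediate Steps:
g = 1/4 (g = (1/8)*2 = 1/4 ≈ 0.25000)
n(a, Q) = -5 + a (n(a, Q) = -6 + (a + 1) = -6 + (1 + a) = -5 + a)
B(h) = 4
(B(3)*n(g, -1))*(-2) = (4*(-5 + 1/4))*(-2) = (4*(-19/4))*(-2) = -19*(-2) = 38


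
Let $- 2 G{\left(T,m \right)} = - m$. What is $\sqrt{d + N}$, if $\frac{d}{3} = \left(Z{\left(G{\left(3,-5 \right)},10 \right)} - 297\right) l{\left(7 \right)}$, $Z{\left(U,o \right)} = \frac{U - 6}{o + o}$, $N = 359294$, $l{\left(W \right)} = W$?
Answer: $\frac{\sqrt{141219230}}{20} \approx 594.18$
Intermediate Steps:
$G{\left(T,m \right)} = \frac{m}{2}$ ($G{\left(T,m \right)} = - \frac{\left(-1\right) m}{2} = \frac{m}{2}$)
$Z{\left(U,o \right)} = \frac{-6 + U}{2 o}$
$d = - \frac{249837}{40}$ ($d = 3 \left(\frac{-6 + \frac{1}{2} \left(-5\right)}{2 \cdot 10} - 297\right) 7 = 3 \left(\frac{1}{2} \cdot \frac{1}{10} \left(-6 - \frac{5}{2}\right) - 297\right) 7 = 3 \left(\frac{1}{2} \cdot \frac{1}{10} \left(- \frac{17}{2}\right) - 297\right) 7 = 3 \left(- \frac{17}{40} - 297\right) 7 = 3 \left(\left(- \frac{11897}{40}\right) 7\right) = 3 \left(- \frac{83279}{40}\right) = - \frac{249837}{40} \approx -6245.9$)
$\sqrt{d + N} = \sqrt{- \frac{249837}{40} + 359294} = \sqrt{\frac{14121923}{40}} = \frac{\sqrt{141219230}}{20}$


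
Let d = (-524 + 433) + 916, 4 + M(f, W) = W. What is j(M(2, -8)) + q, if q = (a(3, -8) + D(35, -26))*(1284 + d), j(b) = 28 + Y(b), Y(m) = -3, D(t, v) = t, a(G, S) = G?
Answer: 80167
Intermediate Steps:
M(f, W) = -4 + W
j(b) = 25 (j(b) = 28 - 3 = 25)
d = 825 (d = -91 + 916 = 825)
q = 80142 (q = (3 + 35)*(1284 + 825) = 38*2109 = 80142)
j(M(2, -8)) + q = 25 + 80142 = 80167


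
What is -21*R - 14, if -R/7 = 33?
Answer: 4837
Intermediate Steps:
R = -231 (R = -7*33 = -231)
-21*R - 14 = -21*(-231) - 14 = 4851 - 14 = 4837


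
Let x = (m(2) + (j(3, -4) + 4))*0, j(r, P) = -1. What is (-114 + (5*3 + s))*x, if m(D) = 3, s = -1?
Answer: 0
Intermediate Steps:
x = 0 (x = (3 + (-1 + 4))*0 = (3 + 3)*0 = 6*0 = 0)
(-114 + (5*3 + s))*x = (-114 + (5*3 - 1))*0 = (-114 + (15 - 1))*0 = (-114 + 14)*0 = -100*0 = 0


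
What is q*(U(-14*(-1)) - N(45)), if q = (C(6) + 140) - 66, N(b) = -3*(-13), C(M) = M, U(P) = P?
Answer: -2000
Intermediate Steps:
N(b) = 39
q = 80 (q = (6 + 140) - 66 = 146 - 66 = 80)
q*(U(-14*(-1)) - N(45)) = 80*(-14*(-1) - 1*39) = 80*(14 - 39) = 80*(-25) = -2000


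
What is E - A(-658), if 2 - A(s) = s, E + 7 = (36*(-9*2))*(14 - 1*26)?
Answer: 7109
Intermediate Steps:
E = 7769 (E = -7 + (36*(-9*2))*(14 - 1*26) = -7 + (36*(-18))*(14 - 26) = -7 - 648*(-12) = -7 + 7776 = 7769)
A(s) = 2 - s
E - A(-658) = 7769 - (2 - 1*(-658)) = 7769 - (2 + 658) = 7769 - 1*660 = 7769 - 660 = 7109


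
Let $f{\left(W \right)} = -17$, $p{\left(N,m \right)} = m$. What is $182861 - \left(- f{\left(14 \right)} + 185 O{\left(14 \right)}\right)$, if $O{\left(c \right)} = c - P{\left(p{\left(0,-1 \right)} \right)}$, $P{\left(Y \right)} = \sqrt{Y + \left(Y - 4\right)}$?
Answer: $180254 + 185 i \sqrt{6} \approx 1.8025 \cdot 10^{5} + 453.16 i$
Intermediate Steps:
$P{\left(Y \right)} = \sqrt{-4 + 2 Y}$ ($P{\left(Y \right)} = \sqrt{Y + \left(Y - 4\right)} = \sqrt{Y + \left(-4 + Y\right)} = \sqrt{-4 + 2 Y}$)
$O{\left(c \right)} = c - i \sqrt{6}$ ($O{\left(c \right)} = c - \sqrt{-4 + 2 \left(-1\right)} = c - \sqrt{-4 - 2} = c - \sqrt{-6} = c - i \sqrt{6}$)
$182861 - \left(- f{\left(14 \right)} + 185 O{\left(14 \right)}\right) = 182861 - \left(17 + 185 \left(14 - i \sqrt{6}\right)\right) = 182861 - \left(2607 - 185 i \sqrt{6}\right) = 180254 + 185 i \sqrt{6}$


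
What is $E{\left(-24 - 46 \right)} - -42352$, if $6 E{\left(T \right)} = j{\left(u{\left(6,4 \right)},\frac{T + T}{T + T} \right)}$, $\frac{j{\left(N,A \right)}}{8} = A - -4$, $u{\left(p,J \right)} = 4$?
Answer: $\frac{127076}{3} \approx 42359.0$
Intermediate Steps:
$j{\left(N,A \right)} = 32 + 8 A$ ($j{\left(N,A \right)} = 8 \left(A - -4\right) = 8 \left(A + 4\right) = 8 \left(4 + A\right) = 32 + 8 A$)
$E{\left(T \right)} = \frac{20}{3}$ ($E{\left(T \right)} = \frac{32 + 8 \frac{T + T}{T + T}}{6} = \frac{32 + 8 \frac{2 T}{2 T}}{6} = \frac{32 + 8 \cdot 2 T \frac{1}{2 T}}{6} = \frac{32 + 8 \cdot 1}{6} = \frac{32 + 8}{6} = \frac{1}{6} \cdot 40 = \frac{20}{3}$)
$E{\left(-24 - 46 \right)} - -42352 = \frac{20}{3} - -42352 = \frac{20}{3} + 42352 = \frac{127076}{3}$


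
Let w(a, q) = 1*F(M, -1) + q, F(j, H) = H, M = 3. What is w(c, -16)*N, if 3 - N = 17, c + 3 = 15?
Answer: 238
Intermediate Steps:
c = 12 (c = -3 + 15 = 12)
N = -14 (N = 3 - 1*17 = 3 - 17 = -14)
w(a, q) = -1 + q (w(a, q) = 1*(-1) + q = -1 + q)
w(c, -16)*N = (-1 - 16)*(-14) = -17*(-14) = 238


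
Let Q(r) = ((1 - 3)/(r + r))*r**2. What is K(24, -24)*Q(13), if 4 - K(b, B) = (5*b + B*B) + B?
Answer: 8684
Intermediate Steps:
K(b, B) = 4 - B - B**2 - 5*b (K(b, B) = 4 - ((5*b + B*B) + B) = 4 - ((5*b + B**2) + B) = 4 - ((B**2 + 5*b) + B) = 4 - (B + B**2 + 5*b) = 4 + (-B - B**2 - 5*b) = 4 - B - B**2 - 5*b)
Q(r) = -r (Q(r) = (-2*1/(2*r))*r**2 = (-1/r)*r**2 = -r)
K(24, -24)*Q(13) = (4 - 1*(-24) - 1*(-24)**2 - 5*24)*(-1*13) = (4 + 24 - 1*576 - 120)*(-13) = (4 + 24 - 576 - 120)*(-13) = -668*(-13) = 8684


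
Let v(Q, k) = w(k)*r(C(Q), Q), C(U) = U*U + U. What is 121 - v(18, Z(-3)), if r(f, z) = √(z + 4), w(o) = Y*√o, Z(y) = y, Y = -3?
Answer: 121 + 3*I*√66 ≈ 121.0 + 24.372*I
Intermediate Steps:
C(U) = U + U² (C(U) = U² + U = U + U²)
w(o) = -3*√o
r(f, z) = √(4 + z)
v(Q, k) = -3*√k*√(4 + Q) (v(Q, k) = (-3*√k)*√(4 + Q) = -3*√k*√(4 + Q))
121 - v(18, Z(-3)) = 121 - (-3)*√(-3)*√(4 + 18) = 121 - (-3)*I*√3*√22 = 121 - (-3)*I*√66 = 121 + 3*I*√66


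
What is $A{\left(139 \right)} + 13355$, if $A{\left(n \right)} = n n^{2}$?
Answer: $2698974$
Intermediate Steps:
$A{\left(n \right)} = n^{3}$
$A{\left(139 \right)} + 13355 = 139^{3} + 13355 = 2685619 + 13355 = 2698974$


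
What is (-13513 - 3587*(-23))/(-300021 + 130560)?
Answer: -22996/56487 ≈ -0.40710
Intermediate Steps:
(-13513 - 3587*(-23))/(-300021 + 130560) = (-13513 + 82501)/(-169461) = 68988*(-1/169461) = -22996/56487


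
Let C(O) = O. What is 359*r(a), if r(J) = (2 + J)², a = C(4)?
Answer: 12924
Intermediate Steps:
a = 4
359*r(a) = 359*(2 + 4)² = 359*6² = 359*36 = 12924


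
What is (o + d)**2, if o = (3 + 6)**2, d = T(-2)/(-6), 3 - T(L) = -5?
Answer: 57121/9 ≈ 6346.8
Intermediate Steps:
T(L) = 8 (T(L) = 3 - 1*(-5) = 3 + 5 = 8)
d = -4/3 (d = 8/(-6) = 8*(-1/6) = -4/3 ≈ -1.3333)
o = 81 (o = 9**2 = 81)
(o + d)**2 = (81 - 4/3)**2 = (239/3)**2 = 57121/9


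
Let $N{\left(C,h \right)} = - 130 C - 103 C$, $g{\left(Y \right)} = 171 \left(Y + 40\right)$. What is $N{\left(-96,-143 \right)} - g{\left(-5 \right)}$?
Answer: $16383$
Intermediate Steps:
$g{\left(Y \right)} = 6840 + 171 Y$ ($g{\left(Y \right)} = 171 \left(40 + Y\right) = 6840 + 171 Y$)
$N{\left(C,h \right)} = - 233 C$
$N{\left(-96,-143 \right)} - g{\left(-5 \right)} = \left(-233\right) \left(-96\right) - \left(6840 + 171 \left(-5\right)\right) = 22368 - \left(6840 - 855\right) = 22368 - 5985 = 16383$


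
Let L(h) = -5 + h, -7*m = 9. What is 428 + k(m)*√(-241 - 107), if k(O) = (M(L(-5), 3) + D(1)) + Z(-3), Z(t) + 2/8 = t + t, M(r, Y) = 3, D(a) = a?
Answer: 428 - 9*I*√87/2 ≈ 428.0 - 41.973*I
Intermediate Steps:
m = -9/7 (m = -⅐*9 = -9/7 ≈ -1.2857)
Z(t) = -¼ + 2*t (Z(t) = -¼ + (t + t) = -¼ + 2*t)
k(O) = -9/4 (k(O) = (3 + 1) + (-¼ + 2*(-3)) = 4 + (-¼ - 6) = 4 - 25/4 = -9/4)
428 + k(m)*√(-241 - 107) = 428 - 9*√(-241 - 107)/4 = 428 - 9*I*√87/2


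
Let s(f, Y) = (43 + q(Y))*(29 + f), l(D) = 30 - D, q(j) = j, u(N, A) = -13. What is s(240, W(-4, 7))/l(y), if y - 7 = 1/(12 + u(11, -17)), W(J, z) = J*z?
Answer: 1345/8 ≈ 168.13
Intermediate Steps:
y = 6 (y = 7 + 1/(12 - 13) = 7 + 1/(-1) = 7 - 1 = 6)
s(f, Y) = (29 + f)*(43 + Y) (s(f, Y) = (43 + Y)*(29 + f) = (29 + f)*(43 + Y))
s(240, W(-4, 7))/l(y) = (1247 + 29*(-4*7) + 43*240 - 4*7*240)/(30 - 1*6) = (1247 + 29*(-28) + 10320 - 28*240)/(30 - 6) = (1247 - 812 + 10320 - 6720)/24 = 4035*(1/24) = 1345/8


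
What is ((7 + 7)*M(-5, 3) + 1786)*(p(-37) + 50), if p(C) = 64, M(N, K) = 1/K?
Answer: 204136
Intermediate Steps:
((7 + 7)*M(-5, 3) + 1786)*(p(-37) + 50) = ((7 + 7)/3 + 1786)*(64 + 50) = (14*(⅓) + 1786)*114 = (14/3 + 1786)*114 = (5372/3)*114 = 204136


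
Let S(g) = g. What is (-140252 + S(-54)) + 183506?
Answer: 43200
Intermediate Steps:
(-140252 + S(-54)) + 183506 = (-140252 - 54) + 183506 = -140306 + 183506 = 43200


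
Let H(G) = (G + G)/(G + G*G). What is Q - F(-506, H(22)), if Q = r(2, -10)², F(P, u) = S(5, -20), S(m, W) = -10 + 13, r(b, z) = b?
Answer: 1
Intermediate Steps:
S(m, W) = 3
H(G) = 2*G/(G + G²) (H(G) = (2*G)/(G + G²) = 2*G/(G + G²))
F(P, u) = 3
Q = 4 (Q = 2² = 4)
Q - F(-506, H(22)) = 4 - 1*3 = 4 - 3 = 1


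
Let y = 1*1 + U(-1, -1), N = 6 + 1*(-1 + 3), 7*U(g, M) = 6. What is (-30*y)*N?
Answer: -3120/7 ≈ -445.71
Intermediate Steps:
U(g, M) = 6/7 (U(g, M) = (⅐)*6 = 6/7)
N = 8 (N = 6 + 1*2 = 6 + 2 = 8)
y = 13/7 (y = 1*1 + 6/7 = 1 + 6/7 = 13/7 ≈ 1.8571)
(-30*y)*N = -30*13/7*8 = -390/7*8 = -3120/7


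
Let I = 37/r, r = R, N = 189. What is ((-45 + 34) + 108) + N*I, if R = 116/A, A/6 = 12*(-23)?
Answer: -2892289/29 ≈ -99734.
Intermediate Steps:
A = -1656 (A = 6*(12*(-23)) = 6*(-276) = -1656)
R = -29/414 (R = 116/(-1656) = 116*(-1/1656) = -29/414 ≈ -0.070048)
r = -29/414 ≈ -0.070048
I = -15318/29 (I = 37/(-29/414) = 37*(-414/29) = -15318/29 ≈ -528.21)
((-45 + 34) + 108) + N*I = ((-45 + 34) + 108) + 189*(-15318/29) = (-11 + 108) - 2895102/29 = 97 - 2895102/29 = -2892289/29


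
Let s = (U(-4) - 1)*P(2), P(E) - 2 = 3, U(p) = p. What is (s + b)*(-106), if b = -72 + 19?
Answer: 8268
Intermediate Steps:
P(E) = 5 (P(E) = 2 + 3 = 5)
s = -25 (s = (-4 - 1)*5 = -5*5 = -25)
b = -53
(s + b)*(-106) = (-25 - 53)*(-106) = -78*(-106) = 8268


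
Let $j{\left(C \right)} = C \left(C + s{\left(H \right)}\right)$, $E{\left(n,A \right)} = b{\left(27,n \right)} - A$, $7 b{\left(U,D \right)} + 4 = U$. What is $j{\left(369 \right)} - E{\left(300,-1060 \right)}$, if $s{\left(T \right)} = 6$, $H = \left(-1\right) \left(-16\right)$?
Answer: $\frac{961182}{7} \approx 1.3731 \cdot 10^{5}$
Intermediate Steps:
$H = 16$
$b{\left(U,D \right)} = - \frac{4}{7} + \frac{U}{7}$
$E{\left(n,A \right)} = \frac{23}{7} - A$ ($E{\left(n,A \right)} = \left(- \frac{4}{7} + \frac{1}{7} \cdot 27\right) - A = \left(- \frac{4}{7} + \frac{27}{7}\right) - A = \frac{23}{7} - A$)
$j{\left(C \right)} = C \left(6 + C\right)$ ($j{\left(C \right)} = C \left(C + 6\right) = C \left(6 + C\right)$)
$j{\left(369 \right)} - E{\left(300,-1060 \right)} = 369 \left(6 + 369\right) - \left(\frac{23}{7} - -1060\right) = 369 \cdot 375 - \left(\frac{23}{7} + 1060\right) = 138375 - \frac{7443}{7} = \frac{961182}{7}$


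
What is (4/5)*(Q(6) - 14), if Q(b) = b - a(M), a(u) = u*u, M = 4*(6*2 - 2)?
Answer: -6432/5 ≈ -1286.4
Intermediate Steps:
M = 40 (M = 4*(12 - 2) = 4*10 = 40)
a(u) = u²
Q(b) = -1600 + b (Q(b) = b - 1*40² = b - 1*1600 = b - 1600 = -1600 + b)
(4/5)*(Q(6) - 14) = (4/5)*((-1600 + 6) - 14) = ((⅕)*4)*(-1594 - 14) = (⅘)*(-1608) = -6432/5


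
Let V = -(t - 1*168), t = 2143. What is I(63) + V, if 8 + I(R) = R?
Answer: -1920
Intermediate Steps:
I(R) = -8 + R
V = -1975 (V = -(2143 - 1*168) = -(2143 - 168) = -1*1975 = -1975)
I(63) + V = (-8 + 63) - 1975 = 55 - 1975 = -1920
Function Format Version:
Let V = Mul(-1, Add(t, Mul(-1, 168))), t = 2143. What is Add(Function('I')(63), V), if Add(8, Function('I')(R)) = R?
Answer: -1920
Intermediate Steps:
Function('I')(R) = Add(-8, R)
V = -1975 (V = Mul(-1, Add(2143, Mul(-1, 168))) = Mul(-1, Add(2143, -168)) = Mul(-1, 1975) = -1975)
Add(Function('I')(63), V) = Add(Add(-8, 63), -1975) = Add(55, -1975) = -1920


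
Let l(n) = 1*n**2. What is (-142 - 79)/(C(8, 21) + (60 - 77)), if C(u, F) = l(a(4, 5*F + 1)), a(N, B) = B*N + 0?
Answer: -221/179759 ≈ -0.0012294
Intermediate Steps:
a(N, B) = B*N
l(n) = n**2
C(u, F) = (4 + 20*F)**2 (C(u, F) = ((5*F + 1)*4)**2 = ((1 + 5*F)*4)**2 = (4 + 20*F)**2)
(-142 - 79)/(C(8, 21) + (60 - 77)) = (-142 - 79)/(16*(1 + 5*21)**2 + (60 - 77)) = -221/(16*(1 + 105)**2 - 17) = -221/(16*106**2 - 17) = -221/(16*11236 - 17) = -221/(179776 - 17) = -221/179759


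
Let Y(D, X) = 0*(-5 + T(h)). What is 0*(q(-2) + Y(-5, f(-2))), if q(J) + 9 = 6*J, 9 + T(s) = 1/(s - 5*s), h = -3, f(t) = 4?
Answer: 0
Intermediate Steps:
T(s) = -9 - 1/(4*s) (T(s) = -9 + 1/(s - 5*s) = -9 + 1/(-4*s) = -9 - 1/(4*s))
q(J) = -9 + 6*J
Y(D, X) = 0 (Y(D, X) = 0*(-5 + (-9 - ¼/(-3))) = 0*(-5 + (-9 - ¼*(-⅓))) = 0*(-5 + (-9 + 1/12)) = 0*(-5 - 107/12) = 0*(-167/12) = 0)
0*(q(-2) + Y(-5, f(-2))) = 0*((-9 + 6*(-2)) + 0) = 0*((-9 - 12) + 0) = 0*(-21 + 0) = 0*(-21) = 0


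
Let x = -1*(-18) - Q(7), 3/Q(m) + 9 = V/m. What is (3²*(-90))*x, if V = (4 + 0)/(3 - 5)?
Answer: -192942/13 ≈ -14842.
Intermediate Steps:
V = -2 (V = 4/(-2) = 4*(-½) = -2)
Q(m) = 3/(-9 - 2/m)
x = 1191/65 (x = -1*(-18) - (-3)*7/(2 + 9*7) = 18 - (-3)*7/(2 + 63) = 18 - (-3)*7/65 = 18 - 1*(-21/65) = 18 + 21/65 = 1191/65 ≈ 18.323)
(3²*(-90))*x = (3²*(-90))*(1191/65) = (9*(-90))*(1191/65) = -810*1191/65 = -192942/13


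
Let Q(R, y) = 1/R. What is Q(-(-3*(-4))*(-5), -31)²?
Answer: 1/3600 ≈ 0.00027778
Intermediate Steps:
Q(-(-3*(-4))*(-5), -31)² = (1/(-(-3*(-4))*(-5)))² = (1/(-12*(-5)))² = (1/(-1*(-60)))² = (1/60)² = 1/3600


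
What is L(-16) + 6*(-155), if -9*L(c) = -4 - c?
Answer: -2794/3 ≈ -931.33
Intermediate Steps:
L(c) = 4/9 + c/9 (L(c) = -(-4 - c)/9 = 4/9 + c/9)
L(-16) + 6*(-155) = (4/9 + (⅑)*(-16)) + 6*(-155) = (4/9 - 16/9) - 930 = -4/3 - 930 = -2794/3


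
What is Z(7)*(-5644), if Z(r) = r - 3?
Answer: -22576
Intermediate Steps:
Z(r) = -3 + r
Z(7)*(-5644) = (-3 + 7)*(-5644) = 4*(-5644) = -22576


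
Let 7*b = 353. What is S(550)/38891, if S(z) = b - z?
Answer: -3497/272237 ≈ -0.012845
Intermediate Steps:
b = 353/7 (b = (1/7)*353 = 353/7 ≈ 50.429)
S(z) = 353/7 - z
S(550)/38891 = (353/7 - 1*550)/38891 = (353/7 - 550)*(1/38891) = -3497/7*1/38891 = -3497/272237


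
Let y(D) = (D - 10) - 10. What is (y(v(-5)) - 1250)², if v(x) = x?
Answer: 1625625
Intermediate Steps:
y(D) = -20 + D (y(D) = (-10 + D) - 10 = -20 + D)
(y(v(-5)) - 1250)² = ((-20 - 5) - 1250)² = (-25 - 1250)² = (-1275)² = 1625625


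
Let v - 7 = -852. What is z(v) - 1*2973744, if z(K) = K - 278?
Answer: -2974867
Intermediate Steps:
v = -845 (v = 7 - 852 = -845)
z(K) = -278 + K
z(v) - 1*2973744 = (-278 - 845) - 1*2973744 = -1123 - 2973744 = -2974867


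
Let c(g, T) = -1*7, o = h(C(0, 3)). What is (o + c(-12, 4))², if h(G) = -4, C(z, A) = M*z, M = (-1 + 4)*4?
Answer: 121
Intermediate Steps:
M = 12 (M = 3*4 = 12)
C(z, A) = 12*z
o = -4
c(g, T) = -7
(o + c(-12, 4))² = (-4 - 7)² = (-11)² = 121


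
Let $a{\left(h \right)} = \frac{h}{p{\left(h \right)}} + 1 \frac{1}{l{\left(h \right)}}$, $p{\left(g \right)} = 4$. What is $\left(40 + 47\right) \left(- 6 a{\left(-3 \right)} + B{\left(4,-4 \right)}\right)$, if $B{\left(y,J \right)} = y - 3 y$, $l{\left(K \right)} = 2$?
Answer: $- \frac{1131}{2} \approx -565.5$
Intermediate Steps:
$a{\left(h \right)} = \frac{1}{2} + \frac{h}{4}$ ($a{\left(h \right)} = \frac{h}{4} + 1 \cdot \frac{1}{2} = h \frac{1}{4} + 1 \cdot \frac{1}{2} = \frac{h}{4} + \frac{1}{2} = \frac{1}{2} + \frac{h}{4}$)
$B{\left(y,J \right)} = - 2 y$
$\left(40 + 47\right) \left(- 6 a{\left(-3 \right)} + B{\left(4,-4 \right)}\right) = \left(40 + 47\right) \left(- 6 \left(\frac{1}{2} + \frac{1}{4} \left(-3\right)\right) - 8\right) = 87 \left(- 6 \left(\frac{1}{2} - \frac{3}{4}\right) - 8\right) = 87 \left(\left(-6\right) \left(- \frac{1}{4}\right) - 8\right) = 87 \left(\frac{3}{2} - 8\right) = 87 \left(- \frac{13}{2}\right) = - \frac{1131}{2}$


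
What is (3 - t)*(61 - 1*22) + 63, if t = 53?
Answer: -1887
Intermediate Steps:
(3 - t)*(61 - 1*22) + 63 = (3 - 1*53)*(61 - 1*22) + 63 = (3 - 53)*(61 - 22) + 63 = -50*39 + 63 = -1950 + 63 = -1887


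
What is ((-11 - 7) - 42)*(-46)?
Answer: 2760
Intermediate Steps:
((-11 - 7) - 42)*(-46) = (-18 - 42)*(-46) = -60*(-46) = 2760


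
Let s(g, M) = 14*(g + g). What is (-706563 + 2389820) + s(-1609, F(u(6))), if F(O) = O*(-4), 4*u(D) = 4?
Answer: 1638205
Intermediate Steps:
u(D) = 1 (u(D) = (1/4)*4 = 1)
F(O) = -4*O
s(g, M) = 28*g (s(g, M) = 14*(2*g) = 28*g)
(-706563 + 2389820) + s(-1609, F(u(6))) = (-706563 + 2389820) + 28*(-1609) = 1683257 - 45052 = 1638205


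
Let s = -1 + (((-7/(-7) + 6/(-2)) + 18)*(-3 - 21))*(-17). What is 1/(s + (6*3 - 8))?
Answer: 1/6537 ≈ 0.00015298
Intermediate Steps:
s = 6527 (s = -1 + (((-7*(-⅐) + 6*(-½)) + 18)*(-24))*(-17) = -1 + (((1 - 3) + 18)*(-24))*(-17) = -1 + ((-2 + 18)*(-24))*(-17) = -1 + (16*(-24))*(-17) = -1 - 384*(-17) = -1 + 6528 = 6527)
1/(s + (6*3 - 8)) = 1/(6527 + (6*3 - 8)) = 1/(6527 + (18 - 8)) = 1/(6527 + 10) = 1/6537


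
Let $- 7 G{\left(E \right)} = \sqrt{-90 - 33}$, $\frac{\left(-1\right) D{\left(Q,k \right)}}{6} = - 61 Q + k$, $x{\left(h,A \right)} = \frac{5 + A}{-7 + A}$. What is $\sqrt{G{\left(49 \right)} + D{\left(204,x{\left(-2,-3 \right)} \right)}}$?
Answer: $\frac{\sqrt{91464870 - 175 i \sqrt{123}}}{35} \approx 273.25 - 0.0028991 i$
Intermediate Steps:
$x{\left(h,A \right)} = \frac{5 + A}{-7 + A}$
$D{\left(Q,k \right)} = - 6 k + 366 Q$ ($D{\left(Q,k \right)} = - 6 \left(- 61 Q + k\right) = - 6 \left(k - 61 Q\right) = - 6 k + 366 Q$)
$G{\left(E \right)} = - \frac{i \sqrt{123}}{7}$ ($G{\left(E \right)} = - \frac{\sqrt{-90 - 33}}{7} = - \frac{\sqrt{-123}}{7} = - \frac{i \sqrt{123}}{7}$)
$\sqrt{G{\left(49 \right)} + D{\left(204,x{\left(-2,-3 \right)} \right)}} = \sqrt{- \frac{i \sqrt{123}}{7} + \left(- 6 \frac{5 - 3}{-7 - 3} + 366 \cdot 204\right)} = \sqrt{- \frac{i \sqrt{123}}{7} + \left(- 6 \frac{1}{-10} \cdot 2 + 74664\right)} = \sqrt{- \frac{i \sqrt{123}}{7} + \left(- 6 \left(\left(- \frac{1}{10}\right) 2\right) + 74664\right)} = \sqrt{- \frac{i \sqrt{123}}{7} + \left(\left(-6\right) \left(- \frac{1}{5}\right) + 74664\right)} = \sqrt{- \frac{i \sqrt{123}}{7} + \left(\frac{6}{5} + 74664\right)} = \sqrt{- \frac{i \sqrt{123}}{7} + \frac{373326}{5}} = \sqrt{\frac{373326}{5} - \frac{i \sqrt{123}}{7}}$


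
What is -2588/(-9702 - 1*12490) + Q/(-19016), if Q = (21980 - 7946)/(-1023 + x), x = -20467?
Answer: 33059611889/283401438040 ≈ 0.11665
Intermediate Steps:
Q = -7017/10745 (Q = (21980 - 7946)/(-1023 - 20467) = 14034/(-21490) = 14034*(-1/21490) = -7017/10745 ≈ -0.65305)
-2588/(-9702 - 1*12490) + Q/(-19016) = -2588/(-9702 - 1*12490) - 7017/10745/(-19016) = -2588/(-9702 - 12490) - 7017/10745*(-1/19016) = -2588/(-22192) + 7017/204326920 = -2588*(-1/22192) + 7017/204326920 = 647/5548 + 7017/204326920 = 33059611889/283401438040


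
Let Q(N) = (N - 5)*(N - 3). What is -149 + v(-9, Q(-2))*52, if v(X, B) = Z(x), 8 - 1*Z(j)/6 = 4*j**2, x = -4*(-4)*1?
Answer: -317141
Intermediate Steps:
x = 16 (x = 16*1 = 16)
Z(j) = 48 - 24*j**2
Q(N) = (-5 + N)*(-3 + N)
v(X, B) = -6096 (v(X, B) = 48 - 24*16**2 = 48 - 24*256 = 48 - 6144 = -6096)
-149 + v(-9, Q(-2))*52 = -149 - 6096*52 = -149 - 316992 = -317141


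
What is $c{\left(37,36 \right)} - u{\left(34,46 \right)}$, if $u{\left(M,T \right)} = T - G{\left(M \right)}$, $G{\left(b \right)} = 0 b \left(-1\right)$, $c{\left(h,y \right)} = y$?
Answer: $-10$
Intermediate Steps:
$G{\left(b \right)} = 0$ ($G{\left(b \right)} = 0 \left(-1\right) = 0$)
$u{\left(M,T \right)} = T$ ($u{\left(M,T \right)} = T - 0 = T + 0 = T$)
$c{\left(37,36 \right)} - u{\left(34,46 \right)} = 36 - 46 = -10$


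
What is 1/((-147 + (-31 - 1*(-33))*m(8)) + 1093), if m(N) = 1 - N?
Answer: 1/932 ≈ 0.0010730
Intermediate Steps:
1/((-147 + (-31 - 1*(-33))*m(8)) + 1093) = 1/((-147 + (-31 - 1*(-33))*(1 - 1*8)) + 1093) = 1/((-147 + (-31 + 33)*(1 - 8)) + 1093) = 1/((-147 + 2*(-7)) + 1093) = 1/((-147 - 14) + 1093) = 1/(-161 + 1093) = 1/932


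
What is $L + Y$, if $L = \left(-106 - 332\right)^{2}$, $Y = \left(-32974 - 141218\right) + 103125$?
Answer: $120777$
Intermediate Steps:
$Y = -71067$ ($Y = -174192 + 103125 = -71067$)
$L = 191844$ ($L = \left(-438\right)^{2} = 191844$)
$L + Y = 191844 - 71067 = 120777$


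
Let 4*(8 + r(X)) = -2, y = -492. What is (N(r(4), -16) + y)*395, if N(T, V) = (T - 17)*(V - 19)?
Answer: 316395/2 ≈ 1.5820e+5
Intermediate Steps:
r(X) = -17/2 (r(X) = -8 + (¼)*(-2) = -8 - ½ = -17/2)
N(T, V) = (-19 + V)*(-17 + T) (N(T, V) = (-17 + T)*(-19 + V) = (-19 + V)*(-17 + T))
(N(r(4), -16) + y)*395 = ((323 - 19*(-17/2) - 17*(-16) - 17/2*(-16)) - 492)*395 = ((323 + 323/2 + 272 + 136) - 492)*395 = (1785/2 - 492)*395 = (801/2)*395 = 316395/2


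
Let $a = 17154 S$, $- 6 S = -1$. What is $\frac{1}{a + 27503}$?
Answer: $\frac{1}{30362} \approx 3.2936 \cdot 10^{-5}$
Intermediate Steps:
$S = \frac{1}{6}$ ($S = \left(- \frac{1}{6}\right) \left(-1\right) = \frac{1}{6} \approx 0.16667$)
$a = 2859$ ($a = 17154 \cdot \frac{1}{6} = 2859$)
$\frac{1}{a + 27503} = \frac{1}{2859 + 27503} = \frac{1}{30362}$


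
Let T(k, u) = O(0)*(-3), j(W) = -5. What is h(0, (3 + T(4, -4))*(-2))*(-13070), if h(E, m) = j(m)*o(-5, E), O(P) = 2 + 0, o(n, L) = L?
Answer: 0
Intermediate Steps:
O(P) = 2
T(k, u) = -6 (T(k, u) = 2*(-3) = -6)
h(E, m) = -5*E
h(0, (3 + T(4, -4))*(-2))*(-13070) = -5*0*(-13070) = 0*(-13070) = 0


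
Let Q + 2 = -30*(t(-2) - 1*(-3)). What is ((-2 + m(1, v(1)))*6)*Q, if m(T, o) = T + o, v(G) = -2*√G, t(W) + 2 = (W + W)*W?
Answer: 4896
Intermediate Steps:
t(W) = -2 + 2*W² (t(W) = -2 + (W + W)*W = -2 + (2*W)*W = -2 + 2*W²)
Q = -272 (Q = -2 - 30*((-2 + 2*(-2)²) - 1*(-3)) = -2 - 30*((-2 + 2*4) + 3) = -2 - 30*((-2 + 8) + 3) = -2 - 30*(6 + 3) = -2 - 30*9 = -2 - 270 = -272)
((-2 + m(1, v(1)))*6)*Q = ((-2 + (1 - 2*√1))*6)*(-272) = ((-2 + (1 - 2*1))*6)*(-272) = ((-2 + (1 - 2))*6)*(-272) = ((-2 - 1)*6)*(-272) = -3*6*(-272) = -18*(-272) = 4896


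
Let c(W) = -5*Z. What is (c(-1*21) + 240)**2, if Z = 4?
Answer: 48400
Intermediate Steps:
c(W) = -20 (c(W) = -5*4 = -20)
(c(-1*21) + 240)**2 = (-20 + 240)**2 = 220**2 = 48400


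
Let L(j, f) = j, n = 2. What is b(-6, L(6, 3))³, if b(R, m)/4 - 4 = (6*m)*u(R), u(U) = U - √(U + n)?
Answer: -398790656 - 597417984*I ≈ -3.9879e+8 - 5.9742e+8*I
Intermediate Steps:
u(U) = U - √(2 + U) (u(U) = U - √(U + 2) = U - √(2 + U))
b(R, m) = 16 + 24*m*(R - √(2 + R)) (b(R, m) = 16 + 4*((6*m)*(R - √(2 + R))) = 16 + 4*(6*m*(R - √(2 + R))) = 16 + 24*m*(R - √(2 + R)))
b(-6, L(6, 3))³ = (16 + 24*6*(-6 - √(2 - 6)))³ = (16 + 24*6*(-6 - √(-4)))³ = (16 + 24*6*(-6 - 2*I))³ = (16 + (-864 - 288*I))³ = (-848 - 288*I)³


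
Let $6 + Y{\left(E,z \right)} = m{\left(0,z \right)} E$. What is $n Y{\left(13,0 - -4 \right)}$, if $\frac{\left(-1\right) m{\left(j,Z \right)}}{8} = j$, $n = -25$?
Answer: $150$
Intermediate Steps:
$m{\left(j,Z \right)} = - 8 j$
$Y{\left(E,z \right)} = -6$ ($Y{\left(E,z \right)} = -6 + \left(-8\right) 0 E = -6 + 0 E = -6 + 0 = -6$)
$n Y{\left(13,0 - -4 \right)} = \left(-25\right) \left(-6\right) = 150$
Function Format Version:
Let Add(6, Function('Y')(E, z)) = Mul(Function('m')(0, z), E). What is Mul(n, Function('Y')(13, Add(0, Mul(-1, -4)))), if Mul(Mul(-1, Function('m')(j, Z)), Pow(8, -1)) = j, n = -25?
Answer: 150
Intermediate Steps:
Function('m')(j, Z) = Mul(-8, j)
Function('Y')(E, z) = -6 (Function('Y')(E, z) = Add(-6, Mul(Mul(-8, 0), E)) = Add(-6, Mul(0, E)) = Add(-6, 0) = -6)
Mul(n, Function('Y')(13, Add(0, Mul(-1, -4)))) = Mul(-25, -6) = 150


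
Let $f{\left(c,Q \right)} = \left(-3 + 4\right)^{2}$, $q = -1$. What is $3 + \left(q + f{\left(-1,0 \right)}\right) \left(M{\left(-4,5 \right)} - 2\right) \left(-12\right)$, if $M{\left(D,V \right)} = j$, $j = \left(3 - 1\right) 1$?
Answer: $3$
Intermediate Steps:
$f{\left(c,Q \right)} = 1$ ($f{\left(c,Q \right)} = 1^{2} = 1$)
$j = 2$ ($j = 2 \cdot 1 = 2$)
$M{\left(D,V \right)} = 2$
$3 + \left(q + f{\left(-1,0 \right)}\right) \left(M{\left(-4,5 \right)} - 2\right) \left(-12\right) = 3 + \left(-1 + 1\right) \left(2 - 2\right) \left(-12\right) = 3 + 0 \cdot 0 \left(-12\right) = 3 + 0 \left(-12\right) = 3 + 0 = 3$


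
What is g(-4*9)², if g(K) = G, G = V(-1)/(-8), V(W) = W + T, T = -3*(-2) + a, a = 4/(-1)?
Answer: 1/64 ≈ 0.015625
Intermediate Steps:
a = -4 (a = 4*(-1) = -4)
T = 2 (T = -3*(-2) - 4 = 6 - 4 = 2)
V(W) = 2 + W (V(W) = W + 2 = 2 + W)
G = -⅛ (G = (2 - 1)/(-8) = 1*(-⅛) = -⅛ ≈ -0.12500)
g(K) = -⅛
g(-4*9)² = (-⅛)² = 1/64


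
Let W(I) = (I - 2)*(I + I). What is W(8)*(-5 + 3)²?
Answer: 384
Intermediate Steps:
W(I) = 2*I*(-2 + I) (W(I) = (-2 + I)*(2*I) = 2*I*(-2 + I))
W(8)*(-5 + 3)² = (2*8*(-2 + 8))*(-5 + 3)² = (2*8*6)*(-2)² = 96*4 = 384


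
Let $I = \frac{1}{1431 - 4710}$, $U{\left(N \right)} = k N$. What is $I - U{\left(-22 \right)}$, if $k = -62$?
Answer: $- \frac{4472557}{3279} \approx -1364.0$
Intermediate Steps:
$U{\left(N \right)} = - 62 N$
$I = - \frac{1}{3279}$ ($I = \frac{1}{-3279} = - \frac{1}{3279} \approx -0.00030497$)
$I - U{\left(-22 \right)} = - \frac{1}{3279} - \left(-62\right) \left(-22\right) = - \frac{1}{3279} - 1364 = - \frac{4472557}{3279}$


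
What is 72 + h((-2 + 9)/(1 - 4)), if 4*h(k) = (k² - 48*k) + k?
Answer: 907/9 ≈ 100.78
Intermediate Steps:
h(k) = -47*k/4 + k²/4 (h(k) = ((k² - 48*k) + k)/4 = (k² - 47*k)/4 = -47*k/4 + k²/4)
72 + h((-2 + 9)/(1 - 4)) = 72 + ((-2 + 9)/(1 - 4))*(-47 + (-2 + 9)/(1 - 4))/4 = 72 + (7/(-3))*(-47 + 7/(-3))/4 = 72 + (7*(-⅓))*(-47 + 7*(-⅓))/4 = 72 + (¼)*(-7/3)*(-47 - 7/3) = 72 + (¼)*(-7/3)*(-148/3) = 72 + 259/9 = 907/9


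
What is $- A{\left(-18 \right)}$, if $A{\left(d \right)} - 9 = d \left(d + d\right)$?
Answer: $-657$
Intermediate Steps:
$A{\left(d \right)} = 9 + 2 d^{2}$ ($A{\left(d \right)} = 9 + d \left(d + d\right) = 9 + d 2 d = 9 + 2 d^{2}$)
$- A{\left(-18 \right)} = - (9 + 2 \left(-18\right)^{2}) = - (9 + 2 \cdot 324) = - (9 + 648) = \left(-1\right) 657 = -657$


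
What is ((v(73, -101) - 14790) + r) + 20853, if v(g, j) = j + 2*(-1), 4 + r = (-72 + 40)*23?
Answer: 5220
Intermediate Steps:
r = -740 (r = -4 + (-72 + 40)*23 = -4 - 32*23 = -4 - 736 = -740)
v(g, j) = -2 + j (v(g, j) = j - 2 = -2 + j)
((v(73, -101) - 14790) + r) + 20853 = (((-2 - 101) - 14790) - 740) + 20853 = ((-103 - 14790) - 740) + 20853 = (-14893 - 740) + 20853 = -15633 + 20853 = 5220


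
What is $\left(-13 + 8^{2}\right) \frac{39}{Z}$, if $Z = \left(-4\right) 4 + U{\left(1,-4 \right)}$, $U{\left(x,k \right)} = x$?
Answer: $- \frac{663}{5} \approx -132.6$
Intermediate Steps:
$Z = -15$ ($Z = \left(-4\right) 4 + 1 = -16 + 1 = -15$)
$\left(-13 + 8^{2}\right) \frac{39}{Z} = \left(-13 + 8^{2}\right) \frac{39}{-15} = \left(-13 + 64\right) 39 \left(- \frac{1}{15}\right) = 51 \left(- \frac{13}{5}\right) = - \frac{663}{5}$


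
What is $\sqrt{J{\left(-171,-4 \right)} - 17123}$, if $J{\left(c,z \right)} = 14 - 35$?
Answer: $2 i \sqrt{4286} \approx 130.94 i$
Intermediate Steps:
$J{\left(c,z \right)} = -21$
$\sqrt{J{\left(-171,-4 \right)} - 17123} = \sqrt{-21 - 17123} = \sqrt{-17144} = 2 i \sqrt{4286}$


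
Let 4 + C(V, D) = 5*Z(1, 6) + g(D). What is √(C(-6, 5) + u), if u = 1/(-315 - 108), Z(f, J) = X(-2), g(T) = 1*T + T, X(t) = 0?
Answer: √119239/141 ≈ 2.4490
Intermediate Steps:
g(T) = 2*T (g(T) = T + T = 2*T)
Z(f, J) = 0
C(V, D) = -4 + 2*D (C(V, D) = -4 + (5*0 + 2*D) = -4 + (0 + 2*D) = -4 + 2*D)
u = -1/423 (u = 1/(-423) = -1/423 ≈ -0.0023641)
√(C(-6, 5) + u) = √((-4 + 2*5) - 1/423) = √((-4 + 10) - 1/423) = √(6 - 1/423) = √(2537/423) = √119239/141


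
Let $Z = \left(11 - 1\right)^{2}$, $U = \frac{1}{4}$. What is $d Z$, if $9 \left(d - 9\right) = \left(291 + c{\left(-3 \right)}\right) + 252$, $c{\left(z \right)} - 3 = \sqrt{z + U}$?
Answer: $\frac{20900}{3} + \frac{50 i \sqrt{11}}{9} \approx 6966.7 + 18.426 i$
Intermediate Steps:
$U = \frac{1}{4} \approx 0.25$
$c{\left(z \right)} = 3 + \sqrt{\frac{1}{4} + z}$ ($c{\left(z \right)} = 3 + \sqrt{z + \frac{1}{4}} = 3 + \sqrt{\frac{1}{4} + z}$)
$d = \frac{209}{3} + \frac{i \sqrt{11}}{18}$ ($d = 9 + \frac{\left(291 + \left(3 + \frac{\sqrt{1 + 4 \left(-3\right)}}{2}\right)\right) + 252}{9} = 9 + \frac{\left(291 + \left(3 + \frac{\sqrt{1 - 12}}{2}\right)\right) + 252}{9} = 9 + \frac{\left(291 + \left(3 + \frac{\sqrt{-11}}{2}\right)\right) + 252}{9} = 9 + \frac{\left(291 + \left(3 + \frac{i \sqrt{11}}{2}\right)\right) + 252}{9} = 9 + \frac{\left(294 + \frac{i \sqrt{11}}{2}\right) + 252}{9} = 9 + \frac{546 + \frac{i \sqrt{11}}{2}}{9} = 9 + \left(\frac{182}{3} + \frac{i \sqrt{11}}{18}\right) = \frac{209}{3} + \frac{i \sqrt{11}}{18} \approx 69.667 + 0.18426 i$)
$Z = 100$ ($Z = 10^{2} = 100$)
$d Z = \left(\frac{209}{3} + \frac{i \sqrt{11}}{18}\right) 100 = \frac{20900}{3} + \frac{50 i \sqrt{11}}{9}$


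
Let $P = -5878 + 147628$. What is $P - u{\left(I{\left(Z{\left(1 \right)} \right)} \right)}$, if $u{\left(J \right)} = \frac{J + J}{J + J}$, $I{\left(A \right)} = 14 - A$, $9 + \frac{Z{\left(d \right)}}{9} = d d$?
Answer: $141749$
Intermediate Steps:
$Z{\left(d \right)} = -81 + 9 d^{2}$ ($Z{\left(d \right)} = -81 + 9 d d = -81 + 9 d^{2}$)
$P = 141750$
$u{\left(J \right)} = 1$ ($u{\left(J \right)} = \frac{2 J}{2 J} = 2 J \frac{1}{2 J} = 1$)
$P - u{\left(I{\left(Z{\left(1 \right)} \right)} \right)} = 141750 - 1 = 141749$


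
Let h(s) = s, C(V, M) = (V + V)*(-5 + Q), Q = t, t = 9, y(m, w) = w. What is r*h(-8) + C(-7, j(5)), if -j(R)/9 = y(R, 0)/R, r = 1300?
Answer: -10456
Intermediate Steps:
Q = 9
j(R) = 0 (j(R) = -0/R = -9*0 = 0)
C(V, M) = 8*V (C(V, M) = (V + V)*(-5 + 9) = (2*V)*4 = 8*V)
r*h(-8) + C(-7, j(5)) = 1300*(-8) + 8*(-7) = -10400 - 56 = -10456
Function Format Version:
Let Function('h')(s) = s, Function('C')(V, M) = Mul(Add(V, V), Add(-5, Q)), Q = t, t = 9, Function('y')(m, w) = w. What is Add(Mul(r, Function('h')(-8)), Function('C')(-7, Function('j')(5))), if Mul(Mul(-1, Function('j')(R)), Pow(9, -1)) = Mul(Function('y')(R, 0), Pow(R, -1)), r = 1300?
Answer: -10456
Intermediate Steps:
Q = 9
Function('j')(R) = 0 (Function('j')(R) = Mul(-9, Mul(0, Pow(R, -1))) = Mul(-9, 0) = 0)
Function('C')(V, M) = Mul(8, V) (Function('C')(V, M) = Mul(Add(V, V), Add(-5, 9)) = Mul(Mul(2, V), 4) = Mul(8, V))
Add(Mul(r, Function('h')(-8)), Function('C')(-7, Function('j')(5))) = Add(Mul(1300, -8), Mul(8, -7)) = Add(-10400, -56) = -10456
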